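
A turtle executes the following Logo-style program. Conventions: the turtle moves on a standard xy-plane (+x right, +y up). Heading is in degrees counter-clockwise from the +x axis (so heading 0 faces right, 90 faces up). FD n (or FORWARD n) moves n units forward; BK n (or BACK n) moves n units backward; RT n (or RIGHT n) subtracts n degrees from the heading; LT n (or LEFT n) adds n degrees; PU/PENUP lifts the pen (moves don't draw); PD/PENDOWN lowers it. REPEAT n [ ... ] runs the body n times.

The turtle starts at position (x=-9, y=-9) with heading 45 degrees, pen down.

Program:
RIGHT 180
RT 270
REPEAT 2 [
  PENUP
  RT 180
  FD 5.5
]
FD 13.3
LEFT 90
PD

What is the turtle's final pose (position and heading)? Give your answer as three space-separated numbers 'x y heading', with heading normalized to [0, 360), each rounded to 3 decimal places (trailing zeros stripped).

Executing turtle program step by step:
Start: pos=(-9,-9), heading=45, pen down
RT 180: heading 45 -> 225
RT 270: heading 225 -> 315
REPEAT 2 [
  -- iteration 1/2 --
  PU: pen up
  RT 180: heading 315 -> 135
  FD 5.5: (-9,-9) -> (-12.889,-5.111) [heading=135, move]
  -- iteration 2/2 --
  PU: pen up
  RT 180: heading 135 -> 315
  FD 5.5: (-12.889,-5.111) -> (-9,-9) [heading=315, move]
]
FD 13.3: (-9,-9) -> (0.405,-18.405) [heading=315, move]
LT 90: heading 315 -> 45
PD: pen down
Final: pos=(0.405,-18.405), heading=45, 0 segment(s) drawn

Answer: 0.405 -18.405 45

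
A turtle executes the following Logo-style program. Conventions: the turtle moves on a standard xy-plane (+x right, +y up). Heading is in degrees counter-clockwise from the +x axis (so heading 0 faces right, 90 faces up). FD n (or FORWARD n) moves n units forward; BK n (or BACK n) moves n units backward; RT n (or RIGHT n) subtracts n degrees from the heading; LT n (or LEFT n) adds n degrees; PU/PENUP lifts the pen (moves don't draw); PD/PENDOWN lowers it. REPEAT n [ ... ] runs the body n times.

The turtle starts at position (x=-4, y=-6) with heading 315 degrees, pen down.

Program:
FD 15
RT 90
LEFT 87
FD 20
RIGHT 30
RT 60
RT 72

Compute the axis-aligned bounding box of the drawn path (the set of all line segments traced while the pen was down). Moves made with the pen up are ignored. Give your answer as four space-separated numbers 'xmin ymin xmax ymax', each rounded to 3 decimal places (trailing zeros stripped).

Executing turtle program step by step:
Start: pos=(-4,-6), heading=315, pen down
FD 15: (-4,-6) -> (6.607,-16.607) [heading=315, draw]
RT 90: heading 315 -> 225
LT 87: heading 225 -> 312
FD 20: (6.607,-16.607) -> (19.989,-31.469) [heading=312, draw]
RT 30: heading 312 -> 282
RT 60: heading 282 -> 222
RT 72: heading 222 -> 150
Final: pos=(19.989,-31.469), heading=150, 2 segment(s) drawn

Segment endpoints: x in {-4, 6.607, 19.989}, y in {-31.469, -16.607, -6}
xmin=-4, ymin=-31.469, xmax=19.989, ymax=-6

Answer: -4 -31.469 19.989 -6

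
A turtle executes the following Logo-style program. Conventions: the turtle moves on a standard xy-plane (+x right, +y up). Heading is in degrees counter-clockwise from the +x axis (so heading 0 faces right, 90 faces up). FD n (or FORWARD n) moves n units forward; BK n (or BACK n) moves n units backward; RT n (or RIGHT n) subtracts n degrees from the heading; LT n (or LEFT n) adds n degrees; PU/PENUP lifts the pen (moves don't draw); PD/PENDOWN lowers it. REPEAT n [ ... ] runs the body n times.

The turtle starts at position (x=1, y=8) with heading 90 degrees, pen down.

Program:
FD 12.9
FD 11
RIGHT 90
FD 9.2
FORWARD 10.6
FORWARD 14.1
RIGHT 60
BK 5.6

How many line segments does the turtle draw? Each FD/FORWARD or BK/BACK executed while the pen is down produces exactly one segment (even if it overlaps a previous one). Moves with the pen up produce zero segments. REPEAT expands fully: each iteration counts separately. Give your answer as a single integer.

Answer: 6

Derivation:
Executing turtle program step by step:
Start: pos=(1,8), heading=90, pen down
FD 12.9: (1,8) -> (1,20.9) [heading=90, draw]
FD 11: (1,20.9) -> (1,31.9) [heading=90, draw]
RT 90: heading 90 -> 0
FD 9.2: (1,31.9) -> (10.2,31.9) [heading=0, draw]
FD 10.6: (10.2,31.9) -> (20.8,31.9) [heading=0, draw]
FD 14.1: (20.8,31.9) -> (34.9,31.9) [heading=0, draw]
RT 60: heading 0 -> 300
BK 5.6: (34.9,31.9) -> (32.1,36.75) [heading=300, draw]
Final: pos=(32.1,36.75), heading=300, 6 segment(s) drawn
Segments drawn: 6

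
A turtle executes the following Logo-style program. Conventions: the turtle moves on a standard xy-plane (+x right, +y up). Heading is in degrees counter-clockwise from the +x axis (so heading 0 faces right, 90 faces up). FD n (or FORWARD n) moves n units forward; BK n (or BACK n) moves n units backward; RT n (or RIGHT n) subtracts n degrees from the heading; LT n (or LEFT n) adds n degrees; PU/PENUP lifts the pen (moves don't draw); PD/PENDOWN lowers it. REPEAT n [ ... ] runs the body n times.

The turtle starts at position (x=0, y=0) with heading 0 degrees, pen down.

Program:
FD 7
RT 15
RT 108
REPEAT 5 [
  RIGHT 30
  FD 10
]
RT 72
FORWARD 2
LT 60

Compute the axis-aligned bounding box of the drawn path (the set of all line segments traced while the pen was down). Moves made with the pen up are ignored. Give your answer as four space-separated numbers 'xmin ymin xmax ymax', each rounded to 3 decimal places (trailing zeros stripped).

Answer: -24.823 -4.54 7 20.844

Derivation:
Executing turtle program step by step:
Start: pos=(0,0), heading=0, pen down
FD 7: (0,0) -> (7,0) [heading=0, draw]
RT 15: heading 0 -> 345
RT 108: heading 345 -> 237
REPEAT 5 [
  -- iteration 1/5 --
  RT 30: heading 237 -> 207
  FD 10: (7,0) -> (-1.91,-4.54) [heading=207, draw]
  -- iteration 2/5 --
  RT 30: heading 207 -> 177
  FD 10: (-1.91,-4.54) -> (-11.896,-4.017) [heading=177, draw]
  -- iteration 3/5 --
  RT 30: heading 177 -> 147
  FD 10: (-11.896,-4.017) -> (-20.283,1.43) [heading=147, draw]
  -- iteration 4/5 --
  RT 30: heading 147 -> 117
  FD 10: (-20.283,1.43) -> (-24.823,10.34) [heading=117, draw]
  -- iteration 5/5 --
  RT 30: heading 117 -> 87
  FD 10: (-24.823,10.34) -> (-24.3,20.326) [heading=87, draw]
]
RT 72: heading 87 -> 15
FD 2: (-24.3,20.326) -> (-22.368,20.844) [heading=15, draw]
LT 60: heading 15 -> 75
Final: pos=(-22.368,20.844), heading=75, 7 segment(s) drawn

Segment endpoints: x in {-24.823, -24.3, -22.368, -20.283, -11.896, -1.91, 0, 7}, y in {-4.54, -4.017, 0, 1.43, 10.34, 20.326, 20.844}
xmin=-24.823, ymin=-4.54, xmax=7, ymax=20.844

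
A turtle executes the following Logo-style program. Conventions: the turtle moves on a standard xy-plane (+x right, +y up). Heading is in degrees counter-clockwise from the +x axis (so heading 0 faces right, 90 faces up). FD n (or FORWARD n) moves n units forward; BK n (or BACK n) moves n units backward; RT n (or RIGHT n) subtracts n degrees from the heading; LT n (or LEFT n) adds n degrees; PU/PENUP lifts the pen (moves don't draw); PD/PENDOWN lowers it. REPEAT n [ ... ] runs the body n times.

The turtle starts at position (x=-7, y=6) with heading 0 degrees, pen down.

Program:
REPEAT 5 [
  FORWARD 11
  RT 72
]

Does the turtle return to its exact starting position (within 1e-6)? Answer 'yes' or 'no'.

Answer: yes

Derivation:
Executing turtle program step by step:
Start: pos=(-7,6), heading=0, pen down
REPEAT 5 [
  -- iteration 1/5 --
  FD 11: (-7,6) -> (4,6) [heading=0, draw]
  RT 72: heading 0 -> 288
  -- iteration 2/5 --
  FD 11: (4,6) -> (7.399,-4.462) [heading=288, draw]
  RT 72: heading 288 -> 216
  -- iteration 3/5 --
  FD 11: (7.399,-4.462) -> (-1.5,-10.927) [heading=216, draw]
  RT 72: heading 216 -> 144
  -- iteration 4/5 --
  FD 11: (-1.5,-10.927) -> (-10.399,-4.462) [heading=144, draw]
  RT 72: heading 144 -> 72
  -- iteration 5/5 --
  FD 11: (-10.399,-4.462) -> (-7,6) [heading=72, draw]
  RT 72: heading 72 -> 0
]
Final: pos=(-7,6), heading=0, 5 segment(s) drawn

Start position: (-7, 6)
Final position: (-7, 6)
Distance = 0; < 1e-6 -> CLOSED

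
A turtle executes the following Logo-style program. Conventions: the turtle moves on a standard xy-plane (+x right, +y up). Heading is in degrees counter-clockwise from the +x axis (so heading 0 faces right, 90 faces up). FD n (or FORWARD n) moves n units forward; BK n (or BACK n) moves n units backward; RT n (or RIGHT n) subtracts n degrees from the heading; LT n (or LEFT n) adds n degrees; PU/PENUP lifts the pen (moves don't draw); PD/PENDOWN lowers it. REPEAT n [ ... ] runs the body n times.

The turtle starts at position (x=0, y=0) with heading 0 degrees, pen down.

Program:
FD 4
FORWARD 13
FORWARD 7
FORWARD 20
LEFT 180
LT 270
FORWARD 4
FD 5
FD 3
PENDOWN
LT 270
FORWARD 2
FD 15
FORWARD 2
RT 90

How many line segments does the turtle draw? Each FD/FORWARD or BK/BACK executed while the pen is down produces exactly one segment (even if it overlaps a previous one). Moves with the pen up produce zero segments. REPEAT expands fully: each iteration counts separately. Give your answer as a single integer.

Answer: 10

Derivation:
Executing turtle program step by step:
Start: pos=(0,0), heading=0, pen down
FD 4: (0,0) -> (4,0) [heading=0, draw]
FD 13: (4,0) -> (17,0) [heading=0, draw]
FD 7: (17,0) -> (24,0) [heading=0, draw]
FD 20: (24,0) -> (44,0) [heading=0, draw]
LT 180: heading 0 -> 180
LT 270: heading 180 -> 90
FD 4: (44,0) -> (44,4) [heading=90, draw]
FD 5: (44,4) -> (44,9) [heading=90, draw]
FD 3: (44,9) -> (44,12) [heading=90, draw]
PD: pen down
LT 270: heading 90 -> 0
FD 2: (44,12) -> (46,12) [heading=0, draw]
FD 15: (46,12) -> (61,12) [heading=0, draw]
FD 2: (61,12) -> (63,12) [heading=0, draw]
RT 90: heading 0 -> 270
Final: pos=(63,12), heading=270, 10 segment(s) drawn
Segments drawn: 10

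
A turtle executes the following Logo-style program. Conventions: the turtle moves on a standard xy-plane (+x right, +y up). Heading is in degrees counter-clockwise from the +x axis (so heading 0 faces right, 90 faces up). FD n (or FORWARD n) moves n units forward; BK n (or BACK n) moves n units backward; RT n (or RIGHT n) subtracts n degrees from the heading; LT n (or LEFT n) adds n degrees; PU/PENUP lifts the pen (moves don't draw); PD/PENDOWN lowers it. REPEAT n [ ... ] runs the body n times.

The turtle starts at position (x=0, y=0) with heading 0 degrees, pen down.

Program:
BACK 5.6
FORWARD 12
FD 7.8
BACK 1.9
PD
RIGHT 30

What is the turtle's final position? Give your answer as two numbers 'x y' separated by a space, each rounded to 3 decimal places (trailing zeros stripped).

Answer: 12.3 0

Derivation:
Executing turtle program step by step:
Start: pos=(0,0), heading=0, pen down
BK 5.6: (0,0) -> (-5.6,0) [heading=0, draw]
FD 12: (-5.6,0) -> (6.4,0) [heading=0, draw]
FD 7.8: (6.4,0) -> (14.2,0) [heading=0, draw]
BK 1.9: (14.2,0) -> (12.3,0) [heading=0, draw]
PD: pen down
RT 30: heading 0 -> 330
Final: pos=(12.3,0), heading=330, 4 segment(s) drawn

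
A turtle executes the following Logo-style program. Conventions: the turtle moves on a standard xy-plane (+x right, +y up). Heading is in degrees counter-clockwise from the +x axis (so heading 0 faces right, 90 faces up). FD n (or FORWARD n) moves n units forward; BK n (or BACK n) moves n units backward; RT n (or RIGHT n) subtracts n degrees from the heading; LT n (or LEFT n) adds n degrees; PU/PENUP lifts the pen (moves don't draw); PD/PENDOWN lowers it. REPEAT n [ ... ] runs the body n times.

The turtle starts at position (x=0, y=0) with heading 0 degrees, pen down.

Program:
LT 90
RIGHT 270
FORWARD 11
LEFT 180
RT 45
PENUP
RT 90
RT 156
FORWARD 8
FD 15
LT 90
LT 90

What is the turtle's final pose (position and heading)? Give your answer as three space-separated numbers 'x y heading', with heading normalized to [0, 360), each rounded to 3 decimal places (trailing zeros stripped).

Answer: -2.758 21.472 249

Derivation:
Executing turtle program step by step:
Start: pos=(0,0), heading=0, pen down
LT 90: heading 0 -> 90
RT 270: heading 90 -> 180
FD 11: (0,0) -> (-11,0) [heading=180, draw]
LT 180: heading 180 -> 0
RT 45: heading 0 -> 315
PU: pen up
RT 90: heading 315 -> 225
RT 156: heading 225 -> 69
FD 8: (-11,0) -> (-8.133,7.469) [heading=69, move]
FD 15: (-8.133,7.469) -> (-2.758,21.472) [heading=69, move]
LT 90: heading 69 -> 159
LT 90: heading 159 -> 249
Final: pos=(-2.758,21.472), heading=249, 1 segment(s) drawn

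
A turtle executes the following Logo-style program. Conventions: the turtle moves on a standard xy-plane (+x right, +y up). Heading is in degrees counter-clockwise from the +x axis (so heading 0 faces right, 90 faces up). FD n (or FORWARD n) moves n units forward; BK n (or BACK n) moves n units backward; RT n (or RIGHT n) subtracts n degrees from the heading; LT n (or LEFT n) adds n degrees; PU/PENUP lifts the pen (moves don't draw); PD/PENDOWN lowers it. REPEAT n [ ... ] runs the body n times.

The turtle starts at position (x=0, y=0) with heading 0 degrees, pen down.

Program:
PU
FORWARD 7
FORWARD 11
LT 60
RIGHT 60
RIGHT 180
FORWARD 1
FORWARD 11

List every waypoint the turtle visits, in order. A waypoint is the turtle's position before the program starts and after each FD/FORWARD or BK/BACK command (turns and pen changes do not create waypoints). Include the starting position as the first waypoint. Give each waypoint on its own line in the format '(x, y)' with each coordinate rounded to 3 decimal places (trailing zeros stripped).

Answer: (0, 0)
(7, 0)
(18, 0)
(17, 0)
(6, 0)

Derivation:
Executing turtle program step by step:
Start: pos=(0,0), heading=0, pen down
PU: pen up
FD 7: (0,0) -> (7,0) [heading=0, move]
FD 11: (7,0) -> (18,0) [heading=0, move]
LT 60: heading 0 -> 60
RT 60: heading 60 -> 0
RT 180: heading 0 -> 180
FD 1: (18,0) -> (17,0) [heading=180, move]
FD 11: (17,0) -> (6,0) [heading=180, move]
Final: pos=(6,0), heading=180, 0 segment(s) drawn
Waypoints (5 total):
(0, 0)
(7, 0)
(18, 0)
(17, 0)
(6, 0)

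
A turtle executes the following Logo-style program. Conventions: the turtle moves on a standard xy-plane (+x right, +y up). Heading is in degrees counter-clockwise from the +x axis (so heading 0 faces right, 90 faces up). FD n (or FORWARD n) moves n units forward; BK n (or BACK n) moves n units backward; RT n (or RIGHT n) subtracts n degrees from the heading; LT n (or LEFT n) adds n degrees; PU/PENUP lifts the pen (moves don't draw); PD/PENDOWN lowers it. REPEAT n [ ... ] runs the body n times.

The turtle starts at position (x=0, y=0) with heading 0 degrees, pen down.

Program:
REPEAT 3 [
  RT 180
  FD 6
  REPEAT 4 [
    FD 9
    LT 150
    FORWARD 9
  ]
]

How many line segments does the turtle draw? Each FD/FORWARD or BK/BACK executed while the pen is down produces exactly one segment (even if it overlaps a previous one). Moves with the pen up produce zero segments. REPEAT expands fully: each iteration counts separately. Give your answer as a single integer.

Answer: 27

Derivation:
Executing turtle program step by step:
Start: pos=(0,0), heading=0, pen down
REPEAT 3 [
  -- iteration 1/3 --
  RT 180: heading 0 -> 180
  FD 6: (0,0) -> (-6,0) [heading=180, draw]
  REPEAT 4 [
    -- iteration 1/4 --
    FD 9: (-6,0) -> (-15,0) [heading=180, draw]
    LT 150: heading 180 -> 330
    FD 9: (-15,0) -> (-7.206,-4.5) [heading=330, draw]
    -- iteration 2/4 --
    FD 9: (-7.206,-4.5) -> (0.588,-9) [heading=330, draw]
    LT 150: heading 330 -> 120
    FD 9: (0.588,-9) -> (-3.912,-1.206) [heading=120, draw]
    -- iteration 3/4 --
    FD 9: (-3.912,-1.206) -> (-8.412,6.588) [heading=120, draw]
    LT 150: heading 120 -> 270
    FD 9: (-8.412,6.588) -> (-8.412,-2.412) [heading=270, draw]
    -- iteration 4/4 --
    FD 9: (-8.412,-2.412) -> (-8.412,-11.412) [heading=270, draw]
    LT 150: heading 270 -> 60
    FD 9: (-8.412,-11.412) -> (-3.912,-3.617) [heading=60, draw]
  ]
  -- iteration 2/3 --
  RT 180: heading 60 -> 240
  FD 6: (-3.912,-3.617) -> (-6.912,-8.813) [heading=240, draw]
  REPEAT 4 [
    -- iteration 1/4 --
    FD 9: (-6.912,-8.813) -> (-11.412,-16.608) [heading=240, draw]
    LT 150: heading 240 -> 30
    FD 9: (-11.412,-16.608) -> (-3.617,-12.108) [heading=30, draw]
    -- iteration 2/4 --
    FD 9: (-3.617,-12.108) -> (4.177,-7.608) [heading=30, draw]
    LT 150: heading 30 -> 180
    FD 9: (4.177,-7.608) -> (-4.823,-7.608) [heading=180, draw]
    -- iteration 3/4 --
    FD 9: (-4.823,-7.608) -> (-13.823,-7.608) [heading=180, draw]
    LT 150: heading 180 -> 330
    FD 9: (-13.823,-7.608) -> (-6.029,-12.108) [heading=330, draw]
    -- iteration 4/4 --
    FD 9: (-6.029,-12.108) -> (1.765,-16.608) [heading=330, draw]
    LT 150: heading 330 -> 120
    FD 9: (1.765,-16.608) -> (-2.735,-8.813) [heading=120, draw]
  ]
  -- iteration 3/3 --
  RT 180: heading 120 -> 300
  FD 6: (-2.735,-8.813) -> (0.265,-14.01) [heading=300, draw]
  REPEAT 4 [
    -- iteration 1/4 --
    FD 9: (0.265,-14.01) -> (4.765,-21.804) [heading=300, draw]
    LT 150: heading 300 -> 90
    FD 9: (4.765,-21.804) -> (4.765,-12.804) [heading=90, draw]
    -- iteration 2/4 --
    FD 9: (4.765,-12.804) -> (4.765,-3.804) [heading=90, draw]
    LT 150: heading 90 -> 240
    FD 9: (4.765,-3.804) -> (0.265,-11.598) [heading=240, draw]
    -- iteration 3/4 --
    FD 9: (0.265,-11.598) -> (-4.235,-19.392) [heading=240, draw]
    LT 150: heading 240 -> 30
    FD 9: (-4.235,-19.392) -> (3.56,-14.892) [heading=30, draw]
    -- iteration 4/4 --
    FD 9: (3.56,-14.892) -> (11.354,-10.392) [heading=30, draw]
    LT 150: heading 30 -> 180
    FD 9: (11.354,-10.392) -> (2.354,-10.392) [heading=180, draw]
  ]
]
Final: pos=(2.354,-10.392), heading=180, 27 segment(s) drawn
Segments drawn: 27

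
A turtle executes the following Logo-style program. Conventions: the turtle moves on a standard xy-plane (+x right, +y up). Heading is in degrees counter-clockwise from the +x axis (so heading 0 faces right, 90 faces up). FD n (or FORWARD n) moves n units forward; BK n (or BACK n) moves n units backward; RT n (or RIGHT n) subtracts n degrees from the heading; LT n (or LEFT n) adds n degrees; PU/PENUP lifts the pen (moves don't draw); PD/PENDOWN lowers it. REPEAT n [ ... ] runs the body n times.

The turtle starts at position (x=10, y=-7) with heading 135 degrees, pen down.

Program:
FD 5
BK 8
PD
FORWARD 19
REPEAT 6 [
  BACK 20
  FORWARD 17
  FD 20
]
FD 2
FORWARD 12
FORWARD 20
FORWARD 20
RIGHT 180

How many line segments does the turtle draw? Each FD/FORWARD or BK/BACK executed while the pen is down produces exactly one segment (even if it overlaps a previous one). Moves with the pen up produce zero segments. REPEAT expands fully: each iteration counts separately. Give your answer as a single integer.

Answer: 25

Derivation:
Executing turtle program step by step:
Start: pos=(10,-7), heading=135, pen down
FD 5: (10,-7) -> (6.464,-3.464) [heading=135, draw]
BK 8: (6.464,-3.464) -> (12.121,-9.121) [heading=135, draw]
PD: pen down
FD 19: (12.121,-9.121) -> (-1.314,4.314) [heading=135, draw]
REPEAT 6 [
  -- iteration 1/6 --
  BK 20: (-1.314,4.314) -> (12.828,-9.828) [heading=135, draw]
  FD 17: (12.828,-9.828) -> (0.808,2.192) [heading=135, draw]
  FD 20: (0.808,2.192) -> (-13.335,16.335) [heading=135, draw]
  -- iteration 2/6 --
  BK 20: (-13.335,16.335) -> (0.808,2.192) [heading=135, draw]
  FD 17: (0.808,2.192) -> (-11.213,14.213) [heading=135, draw]
  FD 20: (-11.213,14.213) -> (-25.355,28.355) [heading=135, draw]
  -- iteration 3/6 --
  BK 20: (-25.355,28.355) -> (-11.213,14.213) [heading=135, draw]
  FD 17: (-11.213,14.213) -> (-23.234,26.234) [heading=135, draw]
  FD 20: (-23.234,26.234) -> (-37.376,40.376) [heading=135, draw]
  -- iteration 4/6 --
  BK 20: (-37.376,40.376) -> (-23.234,26.234) [heading=135, draw]
  FD 17: (-23.234,26.234) -> (-35.255,38.255) [heading=135, draw]
  FD 20: (-35.255,38.255) -> (-49.397,52.397) [heading=135, draw]
  -- iteration 5/6 --
  BK 20: (-49.397,52.397) -> (-35.255,38.255) [heading=135, draw]
  FD 17: (-35.255,38.255) -> (-47.276,50.276) [heading=135, draw]
  FD 20: (-47.276,50.276) -> (-61.418,64.418) [heading=135, draw]
  -- iteration 6/6 --
  BK 20: (-61.418,64.418) -> (-47.276,50.276) [heading=135, draw]
  FD 17: (-47.276,50.276) -> (-59.296,62.296) [heading=135, draw]
  FD 20: (-59.296,62.296) -> (-73.439,76.439) [heading=135, draw]
]
FD 2: (-73.439,76.439) -> (-74.853,77.853) [heading=135, draw]
FD 12: (-74.853,77.853) -> (-83.338,86.338) [heading=135, draw]
FD 20: (-83.338,86.338) -> (-97.48,100.48) [heading=135, draw]
FD 20: (-97.48,100.48) -> (-111.622,114.622) [heading=135, draw]
RT 180: heading 135 -> 315
Final: pos=(-111.622,114.622), heading=315, 25 segment(s) drawn
Segments drawn: 25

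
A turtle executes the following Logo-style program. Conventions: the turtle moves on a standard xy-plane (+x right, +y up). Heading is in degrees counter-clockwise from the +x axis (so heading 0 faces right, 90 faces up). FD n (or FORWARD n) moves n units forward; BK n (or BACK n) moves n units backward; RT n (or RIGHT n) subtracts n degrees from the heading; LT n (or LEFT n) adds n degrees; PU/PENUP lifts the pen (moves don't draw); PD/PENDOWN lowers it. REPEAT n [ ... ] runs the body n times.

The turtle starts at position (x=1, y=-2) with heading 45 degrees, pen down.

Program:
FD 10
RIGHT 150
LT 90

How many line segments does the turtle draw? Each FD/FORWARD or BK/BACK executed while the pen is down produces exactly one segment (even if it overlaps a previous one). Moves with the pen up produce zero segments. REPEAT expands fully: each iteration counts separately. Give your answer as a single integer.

Executing turtle program step by step:
Start: pos=(1,-2), heading=45, pen down
FD 10: (1,-2) -> (8.071,5.071) [heading=45, draw]
RT 150: heading 45 -> 255
LT 90: heading 255 -> 345
Final: pos=(8.071,5.071), heading=345, 1 segment(s) drawn
Segments drawn: 1

Answer: 1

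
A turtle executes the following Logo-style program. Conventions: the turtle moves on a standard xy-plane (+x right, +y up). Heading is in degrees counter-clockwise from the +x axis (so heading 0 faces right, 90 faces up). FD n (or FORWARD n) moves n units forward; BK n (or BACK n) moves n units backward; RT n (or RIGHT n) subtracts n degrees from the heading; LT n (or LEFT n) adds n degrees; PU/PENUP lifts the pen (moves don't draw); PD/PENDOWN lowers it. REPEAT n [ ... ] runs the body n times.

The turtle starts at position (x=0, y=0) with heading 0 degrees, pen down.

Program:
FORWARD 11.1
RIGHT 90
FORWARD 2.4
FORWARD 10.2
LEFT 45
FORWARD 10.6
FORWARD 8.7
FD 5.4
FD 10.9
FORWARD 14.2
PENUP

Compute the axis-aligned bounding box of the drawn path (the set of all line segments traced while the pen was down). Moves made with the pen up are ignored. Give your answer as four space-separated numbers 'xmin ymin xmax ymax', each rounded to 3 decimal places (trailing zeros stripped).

Answer: 0 -47.814 46.314 0

Derivation:
Executing turtle program step by step:
Start: pos=(0,0), heading=0, pen down
FD 11.1: (0,0) -> (11.1,0) [heading=0, draw]
RT 90: heading 0 -> 270
FD 2.4: (11.1,0) -> (11.1,-2.4) [heading=270, draw]
FD 10.2: (11.1,-2.4) -> (11.1,-12.6) [heading=270, draw]
LT 45: heading 270 -> 315
FD 10.6: (11.1,-12.6) -> (18.595,-20.095) [heading=315, draw]
FD 8.7: (18.595,-20.095) -> (24.747,-26.247) [heading=315, draw]
FD 5.4: (24.747,-26.247) -> (28.566,-30.066) [heading=315, draw]
FD 10.9: (28.566,-30.066) -> (36.273,-37.773) [heading=315, draw]
FD 14.2: (36.273,-37.773) -> (46.314,-47.814) [heading=315, draw]
PU: pen up
Final: pos=(46.314,-47.814), heading=315, 8 segment(s) drawn

Segment endpoints: x in {0, 11.1, 18.595, 24.747, 28.566, 36.273, 46.314}, y in {-47.814, -37.773, -30.066, -26.247, -20.095, -12.6, -2.4, 0}
xmin=0, ymin=-47.814, xmax=46.314, ymax=0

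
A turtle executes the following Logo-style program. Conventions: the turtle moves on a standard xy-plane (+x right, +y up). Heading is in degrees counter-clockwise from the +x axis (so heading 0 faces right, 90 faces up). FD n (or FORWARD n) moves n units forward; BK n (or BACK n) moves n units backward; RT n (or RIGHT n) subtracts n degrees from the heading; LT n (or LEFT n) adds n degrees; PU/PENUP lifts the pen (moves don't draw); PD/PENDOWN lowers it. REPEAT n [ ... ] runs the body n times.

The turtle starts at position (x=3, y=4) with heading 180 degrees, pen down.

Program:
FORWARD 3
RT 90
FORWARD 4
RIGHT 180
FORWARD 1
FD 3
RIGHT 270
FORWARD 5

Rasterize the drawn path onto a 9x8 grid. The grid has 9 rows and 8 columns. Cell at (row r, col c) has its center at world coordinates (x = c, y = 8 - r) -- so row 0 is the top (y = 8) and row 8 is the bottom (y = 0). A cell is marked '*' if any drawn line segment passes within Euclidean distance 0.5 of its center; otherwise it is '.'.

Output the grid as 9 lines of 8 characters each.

Answer: *.......
*.......
*.......
*.......
******..
........
........
........
........

Derivation:
Segment 0: (3,4) -> (0,4)
Segment 1: (0,4) -> (0,8)
Segment 2: (0,8) -> (0,7)
Segment 3: (0,7) -> (0,4)
Segment 4: (0,4) -> (5,4)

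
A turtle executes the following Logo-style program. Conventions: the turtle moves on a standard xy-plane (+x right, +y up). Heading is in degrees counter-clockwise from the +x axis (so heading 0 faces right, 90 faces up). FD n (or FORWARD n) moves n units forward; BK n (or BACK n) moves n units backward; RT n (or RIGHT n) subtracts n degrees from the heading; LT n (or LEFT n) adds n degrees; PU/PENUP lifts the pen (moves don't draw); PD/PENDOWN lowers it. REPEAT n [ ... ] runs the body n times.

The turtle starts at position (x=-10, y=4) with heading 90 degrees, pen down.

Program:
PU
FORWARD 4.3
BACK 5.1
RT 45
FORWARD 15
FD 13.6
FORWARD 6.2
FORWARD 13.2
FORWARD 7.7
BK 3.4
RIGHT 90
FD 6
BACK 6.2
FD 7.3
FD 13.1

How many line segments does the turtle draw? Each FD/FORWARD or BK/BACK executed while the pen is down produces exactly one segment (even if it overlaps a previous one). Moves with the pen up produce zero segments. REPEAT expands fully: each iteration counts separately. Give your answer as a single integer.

Executing turtle program step by step:
Start: pos=(-10,4), heading=90, pen down
PU: pen up
FD 4.3: (-10,4) -> (-10,8.3) [heading=90, move]
BK 5.1: (-10,8.3) -> (-10,3.2) [heading=90, move]
RT 45: heading 90 -> 45
FD 15: (-10,3.2) -> (0.607,13.807) [heading=45, move]
FD 13.6: (0.607,13.807) -> (10.223,23.423) [heading=45, move]
FD 6.2: (10.223,23.423) -> (14.607,27.807) [heading=45, move]
FD 13.2: (14.607,27.807) -> (23.941,37.141) [heading=45, move]
FD 7.7: (23.941,37.141) -> (29.386,42.586) [heading=45, move]
BK 3.4: (29.386,42.586) -> (26.982,40.182) [heading=45, move]
RT 90: heading 45 -> 315
FD 6: (26.982,40.182) -> (31.224,35.939) [heading=315, move]
BK 6.2: (31.224,35.939) -> (26.84,40.323) [heading=315, move]
FD 7.3: (26.84,40.323) -> (32.002,35.161) [heading=315, move]
FD 13.1: (32.002,35.161) -> (41.265,25.898) [heading=315, move]
Final: pos=(41.265,25.898), heading=315, 0 segment(s) drawn
Segments drawn: 0

Answer: 0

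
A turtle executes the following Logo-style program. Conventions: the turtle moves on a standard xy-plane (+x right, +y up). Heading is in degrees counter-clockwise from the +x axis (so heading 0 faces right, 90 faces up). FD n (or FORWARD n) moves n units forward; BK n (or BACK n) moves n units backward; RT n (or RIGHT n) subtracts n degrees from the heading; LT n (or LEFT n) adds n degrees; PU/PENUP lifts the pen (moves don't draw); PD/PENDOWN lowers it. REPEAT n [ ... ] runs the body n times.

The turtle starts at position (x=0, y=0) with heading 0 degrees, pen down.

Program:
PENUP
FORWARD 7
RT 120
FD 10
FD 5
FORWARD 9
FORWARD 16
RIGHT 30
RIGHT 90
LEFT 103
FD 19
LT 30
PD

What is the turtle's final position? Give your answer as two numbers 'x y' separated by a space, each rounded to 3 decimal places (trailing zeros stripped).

Answer: -26.896 -47.599

Derivation:
Executing turtle program step by step:
Start: pos=(0,0), heading=0, pen down
PU: pen up
FD 7: (0,0) -> (7,0) [heading=0, move]
RT 120: heading 0 -> 240
FD 10: (7,0) -> (2,-8.66) [heading=240, move]
FD 5: (2,-8.66) -> (-0.5,-12.99) [heading=240, move]
FD 9: (-0.5,-12.99) -> (-5,-20.785) [heading=240, move]
FD 16: (-5,-20.785) -> (-13,-34.641) [heading=240, move]
RT 30: heading 240 -> 210
RT 90: heading 210 -> 120
LT 103: heading 120 -> 223
FD 19: (-13,-34.641) -> (-26.896,-47.599) [heading=223, move]
LT 30: heading 223 -> 253
PD: pen down
Final: pos=(-26.896,-47.599), heading=253, 0 segment(s) drawn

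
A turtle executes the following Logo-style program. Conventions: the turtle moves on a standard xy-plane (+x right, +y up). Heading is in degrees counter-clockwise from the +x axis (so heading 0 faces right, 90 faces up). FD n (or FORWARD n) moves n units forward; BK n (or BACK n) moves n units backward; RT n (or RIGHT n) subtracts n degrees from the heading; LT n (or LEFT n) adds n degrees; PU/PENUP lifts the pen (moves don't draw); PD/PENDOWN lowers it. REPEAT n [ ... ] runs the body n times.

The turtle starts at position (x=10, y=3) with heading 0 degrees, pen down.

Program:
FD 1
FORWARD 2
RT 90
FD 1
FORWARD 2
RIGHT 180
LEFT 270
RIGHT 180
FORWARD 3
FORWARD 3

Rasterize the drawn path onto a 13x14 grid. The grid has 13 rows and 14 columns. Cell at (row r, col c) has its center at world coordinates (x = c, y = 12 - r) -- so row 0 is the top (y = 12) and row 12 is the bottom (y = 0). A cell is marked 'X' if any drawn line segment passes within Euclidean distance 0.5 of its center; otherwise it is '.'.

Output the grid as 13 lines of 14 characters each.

Answer: ..............
..............
..............
..............
..............
..............
..............
..............
..............
..........XXXX
.............X
.............X
.......XXXXXXX

Derivation:
Segment 0: (10,3) -> (11,3)
Segment 1: (11,3) -> (13,3)
Segment 2: (13,3) -> (13,2)
Segment 3: (13,2) -> (13,0)
Segment 4: (13,0) -> (10,-0)
Segment 5: (10,-0) -> (7,-0)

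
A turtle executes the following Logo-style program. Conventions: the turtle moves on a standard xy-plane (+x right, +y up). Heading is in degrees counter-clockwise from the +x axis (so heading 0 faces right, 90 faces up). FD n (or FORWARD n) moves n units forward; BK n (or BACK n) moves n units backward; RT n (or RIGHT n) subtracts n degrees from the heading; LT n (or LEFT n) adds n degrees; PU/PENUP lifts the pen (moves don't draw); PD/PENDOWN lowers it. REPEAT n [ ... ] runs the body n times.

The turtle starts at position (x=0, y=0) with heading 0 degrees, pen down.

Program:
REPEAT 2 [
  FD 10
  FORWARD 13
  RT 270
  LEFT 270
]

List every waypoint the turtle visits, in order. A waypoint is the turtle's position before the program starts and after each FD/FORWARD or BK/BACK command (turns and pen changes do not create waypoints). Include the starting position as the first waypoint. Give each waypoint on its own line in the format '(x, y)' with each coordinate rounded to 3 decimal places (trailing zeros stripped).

Executing turtle program step by step:
Start: pos=(0,0), heading=0, pen down
REPEAT 2 [
  -- iteration 1/2 --
  FD 10: (0,0) -> (10,0) [heading=0, draw]
  FD 13: (10,0) -> (23,0) [heading=0, draw]
  RT 270: heading 0 -> 90
  LT 270: heading 90 -> 0
  -- iteration 2/2 --
  FD 10: (23,0) -> (33,0) [heading=0, draw]
  FD 13: (33,0) -> (46,0) [heading=0, draw]
  RT 270: heading 0 -> 90
  LT 270: heading 90 -> 0
]
Final: pos=(46,0), heading=0, 4 segment(s) drawn
Waypoints (5 total):
(0, 0)
(10, 0)
(23, 0)
(33, 0)
(46, 0)

Answer: (0, 0)
(10, 0)
(23, 0)
(33, 0)
(46, 0)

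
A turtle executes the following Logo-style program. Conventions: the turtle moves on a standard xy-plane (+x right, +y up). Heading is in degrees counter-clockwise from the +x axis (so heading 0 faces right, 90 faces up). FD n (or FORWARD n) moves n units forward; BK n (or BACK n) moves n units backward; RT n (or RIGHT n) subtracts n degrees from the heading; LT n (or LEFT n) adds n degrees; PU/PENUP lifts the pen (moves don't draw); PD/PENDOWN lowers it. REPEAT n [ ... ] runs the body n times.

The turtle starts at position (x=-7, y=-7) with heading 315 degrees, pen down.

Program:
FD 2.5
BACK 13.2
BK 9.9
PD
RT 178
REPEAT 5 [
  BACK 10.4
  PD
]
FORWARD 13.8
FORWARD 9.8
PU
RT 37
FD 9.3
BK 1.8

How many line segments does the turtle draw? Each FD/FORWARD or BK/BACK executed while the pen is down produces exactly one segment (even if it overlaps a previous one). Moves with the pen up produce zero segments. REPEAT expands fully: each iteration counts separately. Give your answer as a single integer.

Answer: 10

Derivation:
Executing turtle program step by step:
Start: pos=(-7,-7), heading=315, pen down
FD 2.5: (-7,-7) -> (-5.232,-8.768) [heading=315, draw]
BK 13.2: (-5.232,-8.768) -> (-14.566,0.566) [heading=315, draw]
BK 9.9: (-14.566,0.566) -> (-21.566,7.566) [heading=315, draw]
PD: pen down
RT 178: heading 315 -> 137
REPEAT 5 [
  -- iteration 1/5 --
  BK 10.4: (-21.566,7.566) -> (-13.96,0.474) [heading=137, draw]
  PD: pen down
  -- iteration 2/5 --
  BK 10.4: (-13.96,0.474) -> (-6.354,-6.619) [heading=137, draw]
  PD: pen down
  -- iteration 3/5 --
  BK 10.4: (-6.354,-6.619) -> (1.252,-13.712) [heading=137, draw]
  PD: pen down
  -- iteration 4/5 --
  BK 10.4: (1.252,-13.712) -> (8.858,-20.805) [heading=137, draw]
  PD: pen down
  -- iteration 5/5 --
  BK 10.4: (8.858,-20.805) -> (16.464,-27.898) [heading=137, draw]
  PD: pen down
]
FD 13.8: (16.464,-27.898) -> (6.371,-18.486) [heading=137, draw]
FD 9.8: (6.371,-18.486) -> (-0.796,-11.802) [heading=137, draw]
PU: pen up
RT 37: heading 137 -> 100
FD 9.3: (-0.796,-11.802) -> (-2.411,-2.644) [heading=100, move]
BK 1.8: (-2.411,-2.644) -> (-2.098,-4.416) [heading=100, move]
Final: pos=(-2.098,-4.416), heading=100, 10 segment(s) drawn
Segments drawn: 10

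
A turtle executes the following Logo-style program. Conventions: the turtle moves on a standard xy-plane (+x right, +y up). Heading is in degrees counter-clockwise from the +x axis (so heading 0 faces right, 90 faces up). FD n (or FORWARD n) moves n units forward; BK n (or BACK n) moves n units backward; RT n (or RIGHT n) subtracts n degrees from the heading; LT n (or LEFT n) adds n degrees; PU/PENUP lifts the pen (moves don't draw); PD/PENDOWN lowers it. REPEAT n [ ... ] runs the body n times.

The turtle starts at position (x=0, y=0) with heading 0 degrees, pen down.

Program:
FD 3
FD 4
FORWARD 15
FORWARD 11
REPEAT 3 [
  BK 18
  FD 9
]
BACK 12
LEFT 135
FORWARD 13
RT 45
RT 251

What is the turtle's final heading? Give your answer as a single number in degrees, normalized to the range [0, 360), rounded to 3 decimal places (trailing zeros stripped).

Executing turtle program step by step:
Start: pos=(0,0), heading=0, pen down
FD 3: (0,0) -> (3,0) [heading=0, draw]
FD 4: (3,0) -> (7,0) [heading=0, draw]
FD 15: (7,0) -> (22,0) [heading=0, draw]
FD 11: (22,0) -> (33,0) [heading=0, draw]
REPEAT 3 [
  -- iteration 1/3 --
  BK 18: (33,0) -> (15,0) [heading=0, draw]
  FD 9: (15,0) -> (24,0) [heading=0, draw]
  -- iteration 2/3 --
  BK 18: (24,0) -> (6,0) [heading=0, draw]
  FD 9: (6,0) -> (15,0) [heading=0, draw]
  -- iteration 3/3 --
  BK 18: (15,0) -> (-3,0) [heading=0, draw]
  FD 9: (-3,0) -> (6,0) [heading=0, draw]
]
BK 12: (6,0) -> (-6,0) [heading=0, draw]
LT 135: heading 0 -> 135
FD 13: (-6,0) -> (-15.192,9.192) [heading=135, draw]
RT 45: heading 135 -> 90
RT 251: heading 90 -> 199
Final: pos=(-15.192,9.192), heading=199, 12 segment(s) drawn

Answer: 199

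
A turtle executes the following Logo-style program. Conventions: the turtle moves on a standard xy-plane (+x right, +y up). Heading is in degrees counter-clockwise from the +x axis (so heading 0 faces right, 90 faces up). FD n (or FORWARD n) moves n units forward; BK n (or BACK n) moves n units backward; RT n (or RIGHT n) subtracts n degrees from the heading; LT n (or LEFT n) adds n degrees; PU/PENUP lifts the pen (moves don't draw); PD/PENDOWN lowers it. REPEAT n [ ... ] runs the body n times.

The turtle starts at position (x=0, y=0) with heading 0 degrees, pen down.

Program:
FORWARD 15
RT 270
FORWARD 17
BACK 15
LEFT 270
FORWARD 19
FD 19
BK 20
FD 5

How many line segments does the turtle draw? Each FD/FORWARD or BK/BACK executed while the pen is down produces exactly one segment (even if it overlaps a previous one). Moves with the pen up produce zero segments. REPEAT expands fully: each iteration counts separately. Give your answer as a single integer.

Executing turtle program step by step:
Start: pos=(0,0), heading=0, pen down
FD 15: (0,0) -> (15,0) [heading=0, draw]
RT 270: heading 0 -> 90
FD 17: (15,0) -> (15,17) [heading=90, draw]
BK 15: (15,17) -> (15,2) [heading=90, draw]
LT 270: heading 90 -> 0
FD 19: (15,2) -> (34,2) [heading=0, draw]
FD 19: (34,2) -> (53,2) [heading=0, draw]
BK 20: (53,2) -> (33,2) [heading=0, draw]
FD 5: (33,2) -> (38,2) [heading=0, draw]
Final: pos=(38,2), heading=0, 7 segment(s) drawn
Segments drawn: 7

Answer: 7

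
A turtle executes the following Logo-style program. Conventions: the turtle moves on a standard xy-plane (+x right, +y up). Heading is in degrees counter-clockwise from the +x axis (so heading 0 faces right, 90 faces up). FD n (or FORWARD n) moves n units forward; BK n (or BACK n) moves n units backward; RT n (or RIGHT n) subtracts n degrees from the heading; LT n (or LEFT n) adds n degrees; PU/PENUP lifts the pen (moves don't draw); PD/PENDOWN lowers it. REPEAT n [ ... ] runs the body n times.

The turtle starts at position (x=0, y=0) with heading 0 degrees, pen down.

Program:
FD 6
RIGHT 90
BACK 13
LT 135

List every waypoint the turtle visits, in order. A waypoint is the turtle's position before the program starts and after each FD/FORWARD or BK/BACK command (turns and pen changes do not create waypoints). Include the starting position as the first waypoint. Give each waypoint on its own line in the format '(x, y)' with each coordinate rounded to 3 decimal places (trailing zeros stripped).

Answer: (0, 0)
(6, 0)
(6, 13)

Derivation:
Executing turtle program step by step:
Start: pos=(0,0), heading=0, pen down
FD 6: (0,0) -> (6,0) [heading=0, draw]
RT 90: heading 0 -> 270
BK 13: (6,0) -> (6,13) [heading=270, draw]
LT 135: heading 270 -> 45
Final: pos=(6,13), heading=45, 2 segment(s) drawn
Waypoints (3 total):
(0, 0)
(6, 0)
(6, 13)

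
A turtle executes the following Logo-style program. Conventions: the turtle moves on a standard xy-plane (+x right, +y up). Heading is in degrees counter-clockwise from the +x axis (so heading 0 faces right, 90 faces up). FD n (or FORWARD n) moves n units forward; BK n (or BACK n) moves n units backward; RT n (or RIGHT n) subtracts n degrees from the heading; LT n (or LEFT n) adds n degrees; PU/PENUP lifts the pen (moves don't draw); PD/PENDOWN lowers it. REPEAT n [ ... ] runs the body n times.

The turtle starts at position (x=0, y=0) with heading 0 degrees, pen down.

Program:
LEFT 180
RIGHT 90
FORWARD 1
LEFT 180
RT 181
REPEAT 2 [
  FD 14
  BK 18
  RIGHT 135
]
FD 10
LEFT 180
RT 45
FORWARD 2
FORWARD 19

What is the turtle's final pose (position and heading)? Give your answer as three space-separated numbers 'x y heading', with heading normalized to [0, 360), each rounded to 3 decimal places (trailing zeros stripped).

Executing turtle program step by step:
Start: pos=(0,0), heading=0, pen down
LT 180: heading 0 -> 180
RT 90: heading 180 -> 90
FD 1: (0,0) -> (0,1) [heading=90, draw]
LT 180: heading 90 -> 270
RT 181: heading 270 -> 89
REPEAT 2 [
  -- iteration 1/2 --
  FD 14: (0,1) -> (0.244,14.998) [heading=89, draw]
  BK 18: (0.244,14.998) -> (-0.07,-2.999) [heading=89, draw]
  RT 135: heading 89 -> 314
  -- iteration 2/2 --
  FD 14: (-0.07,-2.999) -> (9.655,-13.07) [heading=314, draw]
  BK 18: (9.655,-13.07) -> (-2.848,-0.122) [heading=314, draw]
  RT 135: heading 314 -> 179
]
FD 10: (-2.848,-0.122) -> (-12.847,0.052) [heading=179, draw]
LT 180: heading 179 -> 359
RT 45: heading 359 -> 314
FD 2: (-12.847,0.052) -> (-11.458,-1.386) [heading=314, draw]
FD 19: (-11.458,-1.386) -> (1.741,-15.054) [heading=314, draw]
Final: pos=(1.741,-15.054), heading=314, 8 segment(s) drawn

Answer: 1.741 -15.054 314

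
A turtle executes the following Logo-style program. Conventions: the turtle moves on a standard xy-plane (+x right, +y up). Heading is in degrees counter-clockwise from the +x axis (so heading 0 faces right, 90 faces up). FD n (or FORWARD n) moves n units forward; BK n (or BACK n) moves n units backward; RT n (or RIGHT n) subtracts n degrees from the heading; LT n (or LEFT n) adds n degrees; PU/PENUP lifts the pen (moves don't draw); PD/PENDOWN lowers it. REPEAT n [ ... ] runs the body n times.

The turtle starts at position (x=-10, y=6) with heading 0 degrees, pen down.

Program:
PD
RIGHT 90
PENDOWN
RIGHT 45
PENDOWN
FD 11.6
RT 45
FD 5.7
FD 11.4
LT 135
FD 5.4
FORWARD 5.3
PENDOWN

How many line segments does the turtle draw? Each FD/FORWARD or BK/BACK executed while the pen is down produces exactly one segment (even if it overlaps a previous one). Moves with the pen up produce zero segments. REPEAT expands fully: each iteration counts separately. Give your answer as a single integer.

Answer: 5

Derivation:
Executing turtle program step by step:
Start: pos=(-10,6), heading=0, pen down
PD: pen down
RT 90: heading 0 -> 270
PD: pen down
RT 45: heading 270 -> 225
PD: pen down
FD 11.6: (-10,6) -> (-18.202,-2.202) [heading=225, draw]
RT 45: heading 225 -> 180
FD 5.7: (-18.202,-2.202) -> (-23.902,-2.202) [heading=180, draw]
FD 11.4: (-23.902,-2.202) -> (-35.302,-2.202) [heading=180, draw]
LT 135: heading 180 -> 315
FD 5.4: (-35.302,-2.202) -> (-31.484,-6.021) [heading=315, draw]
FD 5.3: (-31.484,-6.021) -> (-27.736,-9.768) [heading=315, draw]
PD: pen down
Final: pos=(-27.736,-9.768), heading=315, 5 segment(s) drawn
Segments drawn: 5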